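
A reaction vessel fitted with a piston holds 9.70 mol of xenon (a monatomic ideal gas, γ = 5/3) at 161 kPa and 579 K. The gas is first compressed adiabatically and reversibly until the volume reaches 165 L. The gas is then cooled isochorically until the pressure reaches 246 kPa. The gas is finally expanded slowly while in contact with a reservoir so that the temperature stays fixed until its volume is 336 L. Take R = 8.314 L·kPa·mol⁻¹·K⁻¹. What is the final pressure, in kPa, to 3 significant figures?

From PV = nRT: V₁ = nRT₁/P₁ = 290.0 L.
Adiabatic (γ = 5/3), T V^(γ−1) and P V^γ constant: T₂ = T₁·(V₁/V₂)^(γ−1) = 843.3 K; P₂ = P₁·(V₁/V₂)^γ = 412.2 kPa.
Isochoric, so P/T is constant: V₃ = V₂; T₃ = T₂·(P₃/P₂) = 503.3 K.
Isothermal, so P V is constant: T₄ = T₃; P₄ = P₃·(V₃/V₄) = 120.8 kPa.

P₄ ≈ 121 kPa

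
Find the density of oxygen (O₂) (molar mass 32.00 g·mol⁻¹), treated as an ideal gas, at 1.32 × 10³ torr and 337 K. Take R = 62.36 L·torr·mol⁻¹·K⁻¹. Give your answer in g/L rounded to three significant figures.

ρ = PM/(RT) = (1.32e+03 × 32.00) / (62.36 × 337.0)

ρ ≈ 2.01 g/L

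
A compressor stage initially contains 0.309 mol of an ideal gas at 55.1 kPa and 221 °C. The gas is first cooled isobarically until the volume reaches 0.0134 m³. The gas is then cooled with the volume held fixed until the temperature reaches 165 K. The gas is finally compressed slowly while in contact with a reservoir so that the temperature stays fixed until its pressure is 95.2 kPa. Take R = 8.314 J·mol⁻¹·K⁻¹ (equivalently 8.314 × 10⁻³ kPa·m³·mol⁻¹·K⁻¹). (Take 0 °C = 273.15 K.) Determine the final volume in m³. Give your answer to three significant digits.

Convert: T₁ = 494.1 K.
From PV = nRT: V₁ = nRT₁/P₁ = 0.02304 m³.
P constant ⇒ V ∝ T: P₂ = P₁; T₂ = T₁·(V₂/V₁) = 287.4 K.
V constant ⇒ P ∝ T: V₃ = V₂; P₃ = P₂·(T₃/T₂) = 31.63 kPa.
Isothermal, so P V is constant: T₄ = T₃; V₄ = V₃·(P₃/P₄) = 0.004453 m³.

V₄ ≈ 0.00445 m³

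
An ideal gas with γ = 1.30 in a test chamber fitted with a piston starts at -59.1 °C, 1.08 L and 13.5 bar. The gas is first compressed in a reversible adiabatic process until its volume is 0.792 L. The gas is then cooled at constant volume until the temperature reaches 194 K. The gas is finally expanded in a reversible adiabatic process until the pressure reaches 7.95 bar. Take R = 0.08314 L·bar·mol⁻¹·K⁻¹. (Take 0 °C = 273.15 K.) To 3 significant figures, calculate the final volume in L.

V₄ ≈ 1.40 L

Convert: T₁ = 214.0 K.
Adiabatic (γ = 1.30), T V^(γ−1) and P V^γ constant: T₂ = T₁·(V₁/V₂)^(γ−1) = 234.9 K; P₂ = P₁·(V₁/V₂)^γ = 20.20 bar.
Isochoric, so P/T is constant: V₃ = V₂; P₃ = P₂·(T₃/T₂) = 16.68 bar.
Adiabatic (γ = 1.30), T V^(γ−1) and P V^γ constant: T₄ = T₃·(P₄/P₃)^((γ−1)/γ) = 163.5 K; V₄ = V₃·(P₃/P₄)^(1/γ) = 1.401 L.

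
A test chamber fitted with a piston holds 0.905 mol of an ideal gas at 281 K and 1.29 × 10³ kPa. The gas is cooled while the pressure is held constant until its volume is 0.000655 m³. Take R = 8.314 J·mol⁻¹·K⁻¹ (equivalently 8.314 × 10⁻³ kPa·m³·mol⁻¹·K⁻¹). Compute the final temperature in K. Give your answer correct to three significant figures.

T₂ ≈ 112 K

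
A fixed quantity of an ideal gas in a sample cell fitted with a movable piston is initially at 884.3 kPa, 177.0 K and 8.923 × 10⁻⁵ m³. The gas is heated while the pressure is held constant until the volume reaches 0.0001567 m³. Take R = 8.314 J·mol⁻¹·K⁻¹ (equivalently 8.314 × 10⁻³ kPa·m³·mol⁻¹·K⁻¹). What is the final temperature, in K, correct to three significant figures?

Isobaric, so V/T is constant: P₂ = P₁; T₂ = T₁·(V₂/V₁) = 310.8 K.

T₂ ≈ 311 K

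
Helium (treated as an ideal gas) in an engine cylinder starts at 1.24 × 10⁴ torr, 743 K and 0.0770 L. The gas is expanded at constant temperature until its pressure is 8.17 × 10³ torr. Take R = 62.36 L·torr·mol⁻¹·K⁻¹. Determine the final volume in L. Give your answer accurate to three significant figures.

T constant ⇒ Boyle's law P V = const: T₂ = T₁; V₂ = V₁·(P₁/P₂) = 0.1169 L.

V₂ ≈ 0.117 L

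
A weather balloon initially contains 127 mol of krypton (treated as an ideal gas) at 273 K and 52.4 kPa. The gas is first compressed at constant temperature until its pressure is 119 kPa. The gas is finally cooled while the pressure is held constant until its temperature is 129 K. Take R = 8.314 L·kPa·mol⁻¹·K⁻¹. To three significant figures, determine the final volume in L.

V₃ ≈ 1.14e+03 L

From PV = nRT: V₁ = nRT₁/P₁ = 5501 L.
T constant ⇒ Boyle's law P V = const: T₂ = T₁; V₂ = V₁·(P₁/P₂) = 2422 L.
Isobaric, so V/T is constant: P₃ = P₂; V₃ = V₂·(T₃/T₂) = 1145 L.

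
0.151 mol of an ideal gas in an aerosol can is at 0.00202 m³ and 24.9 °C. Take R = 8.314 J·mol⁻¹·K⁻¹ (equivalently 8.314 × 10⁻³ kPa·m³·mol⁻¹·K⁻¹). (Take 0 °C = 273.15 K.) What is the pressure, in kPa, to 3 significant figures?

Convert: T = 298.05 K.
PV = nRT ⇒ P = nRT/V = (0.151 × 8.314 × 10⁻³ × 298.05) / 0.00202

P ≈ 185 kPa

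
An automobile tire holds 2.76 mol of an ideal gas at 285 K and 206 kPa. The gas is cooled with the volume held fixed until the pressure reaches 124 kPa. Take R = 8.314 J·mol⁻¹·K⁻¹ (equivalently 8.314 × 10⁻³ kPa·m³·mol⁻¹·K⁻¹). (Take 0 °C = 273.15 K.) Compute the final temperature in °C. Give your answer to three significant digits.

From PV = nRT: V₁ = nRT₁/P₁ = 0.03175 m³.
Isochoric, so P/T is constant: V₂ = V₁; T₂ = T₁·(P₂/P₁) = 171.6 K.

T₂ ≈ -102 °C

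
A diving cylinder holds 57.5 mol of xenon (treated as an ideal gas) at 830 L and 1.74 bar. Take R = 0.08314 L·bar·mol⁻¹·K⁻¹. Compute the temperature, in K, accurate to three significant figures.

PV = nRT ⇒ T = PV/(nR) = (1.74 × 830) / (57.5 × 0.08314)

T ≈ 302 K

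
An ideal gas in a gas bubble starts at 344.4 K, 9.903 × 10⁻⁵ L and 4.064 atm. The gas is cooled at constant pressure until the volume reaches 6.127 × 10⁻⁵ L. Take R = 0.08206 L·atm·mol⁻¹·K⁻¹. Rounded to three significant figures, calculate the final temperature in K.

Isobaric, so V/T is constant: P₂ = P₁; T₂ = T₁·(V₂/V₁) = 213.1 K.

T₂ ≈ 213 K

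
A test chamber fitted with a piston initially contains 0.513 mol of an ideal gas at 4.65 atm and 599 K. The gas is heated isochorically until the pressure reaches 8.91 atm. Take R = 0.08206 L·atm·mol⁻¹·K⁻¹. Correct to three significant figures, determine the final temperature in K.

T₂ ≈ 1.15e+03 K

From PV = nRT: V₁ = nRT₁/P₁ = 5.423 L.
Isochoric, so P/T is constant: V₂ = V₁; T₂ = T₁·(P₂/P₁) = 1148 K.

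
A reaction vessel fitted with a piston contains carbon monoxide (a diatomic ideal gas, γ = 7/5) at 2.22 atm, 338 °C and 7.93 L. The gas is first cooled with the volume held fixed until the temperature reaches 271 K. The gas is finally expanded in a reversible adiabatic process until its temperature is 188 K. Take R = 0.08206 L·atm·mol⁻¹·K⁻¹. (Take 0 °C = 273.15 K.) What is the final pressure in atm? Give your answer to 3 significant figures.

P₃ ≈ 0.274 atm

Convert: T₁ = 611.1 K.
Isochoric, so P/T is constant: V₂ = V₁; P₂ = P₁·(T₂/T₁) = 0.9844 atm.
Reversible adiabatic, γ = 7/5: P₃ = P₂·(T₃/T₂)^(γ/(γ−1)) = 0.2737 atm; V₃ = V₂·(T₂/T₃)^(1/(γ−1)) = 19.78 L.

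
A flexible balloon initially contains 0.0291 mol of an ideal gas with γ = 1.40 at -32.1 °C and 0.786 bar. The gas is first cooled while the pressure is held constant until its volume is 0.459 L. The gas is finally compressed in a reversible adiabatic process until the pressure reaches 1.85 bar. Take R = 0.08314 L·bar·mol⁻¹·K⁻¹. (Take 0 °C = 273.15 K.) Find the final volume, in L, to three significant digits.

V₃ ≈ 0.249 L

Convert: T₁ = 241.0 K.
From PV = nRT: V₁ = nRT₁/P₁ = 0.7420 L.
P constant ⇒ V ∝ T: P₂ = P₁; T₂ = T₁·(V₂/V₁) = 149.1 K.
Adiabatic (γ = 1.40), T V^(γ−1) and P V^γ constant: T₃ = T₂·(P₃/P₂)^((γ−1)/γ) = 190.4 K; V₃ = V₂·(P₂/P₃)^(1/γ) = 0.2490 L.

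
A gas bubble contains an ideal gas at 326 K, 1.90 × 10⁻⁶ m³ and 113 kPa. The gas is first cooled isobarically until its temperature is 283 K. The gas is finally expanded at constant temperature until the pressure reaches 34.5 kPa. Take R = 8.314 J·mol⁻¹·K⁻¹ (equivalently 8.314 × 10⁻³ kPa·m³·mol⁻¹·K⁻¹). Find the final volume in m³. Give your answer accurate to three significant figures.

P constant ⇒ V ∝ T: P₂ = P₁; V₂ = V₁·(T₂/T₁) = 1.649e-06 m³.
Isothermal, so P V is constant: T₃ = T₂; V₃ = V₂·(P₂/P₃) = 5.402e-06 m³.

V₃ ≈ 5.40e-06 m³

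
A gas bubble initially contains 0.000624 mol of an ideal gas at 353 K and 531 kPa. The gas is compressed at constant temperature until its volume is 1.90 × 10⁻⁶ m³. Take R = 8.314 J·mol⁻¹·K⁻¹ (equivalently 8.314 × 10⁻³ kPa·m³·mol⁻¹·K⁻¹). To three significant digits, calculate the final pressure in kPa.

P₂ ≈ 964 kPa

From PV = nRT: V₁ = nRT₁/P₁ = 3.449e-06 m³.
T constant ⇒ Boyle's law P V = const: T₂ = T₁; P₂ = P₁·(V₁/V₂) = 963.9 kPa.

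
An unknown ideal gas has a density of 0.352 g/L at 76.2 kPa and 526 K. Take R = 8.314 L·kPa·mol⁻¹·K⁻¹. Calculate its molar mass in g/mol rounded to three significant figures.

M ≈ 20.2 g/mol

ρ = PM/(RT) ⇒ M = ρRT/P = (0.352 × 8.314 × 526.0) / 76.2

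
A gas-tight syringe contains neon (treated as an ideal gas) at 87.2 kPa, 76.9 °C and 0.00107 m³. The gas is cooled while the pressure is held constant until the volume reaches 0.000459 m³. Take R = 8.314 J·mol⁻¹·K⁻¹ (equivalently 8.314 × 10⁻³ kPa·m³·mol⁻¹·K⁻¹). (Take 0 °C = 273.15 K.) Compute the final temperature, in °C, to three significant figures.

T₂ ≈ -123 °C

Convert: T₁ = 350.0 K.
P constant ⇒ V ∝ T: P₂ = P₁; T₂ = T₁·(V₂/V₁) = 150.2 K.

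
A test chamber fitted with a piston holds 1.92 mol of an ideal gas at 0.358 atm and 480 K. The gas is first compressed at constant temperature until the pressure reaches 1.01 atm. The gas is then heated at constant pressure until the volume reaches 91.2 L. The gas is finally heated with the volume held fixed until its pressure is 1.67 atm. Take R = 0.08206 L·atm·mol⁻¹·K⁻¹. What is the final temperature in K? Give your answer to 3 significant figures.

T₄ ≈ 967 K

From PV = nRT: V₁ = nRT₁/P₁ = 211.2 L.
Isothermal, so P V is constant: T₂ = T₁; V₂ = V₁·(P₁/P₂) = 74.88 L.
Isobaric, so V/T is constant: P₃ = P₂; T₃ = T₂·(V₃/V₂) = 584.6 K.
Isochoric, so P/T is constant: V₄ = V₃; T₄ = T₃·(P₄/P₃) = 966.7 K.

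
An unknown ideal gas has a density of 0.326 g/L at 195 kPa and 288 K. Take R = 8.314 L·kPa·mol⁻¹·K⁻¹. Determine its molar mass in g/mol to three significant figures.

ρ = PM/(RT) ⇒ M = ρRT/P = (0.326 × 8.314 × 288.0) / 195

M ≈ 4.00 g/mol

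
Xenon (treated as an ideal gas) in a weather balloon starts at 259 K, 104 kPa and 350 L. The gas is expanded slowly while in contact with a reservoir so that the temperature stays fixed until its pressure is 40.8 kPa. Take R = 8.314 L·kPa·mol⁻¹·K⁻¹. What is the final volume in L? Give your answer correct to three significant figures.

V₂ ≈ 892 L

T constant ⇒ Boyle's law P V = const: T₂ = T₁; V₂ = V₁·(P₁/P₂) = 892.2 L.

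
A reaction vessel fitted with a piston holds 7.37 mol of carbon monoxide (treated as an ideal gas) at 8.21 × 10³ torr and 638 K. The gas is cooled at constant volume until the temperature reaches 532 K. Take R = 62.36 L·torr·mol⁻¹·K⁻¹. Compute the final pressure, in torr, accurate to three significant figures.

P₂ ≈ 6.85e+03 torr

From PV = nRT: V₁ = nRT₁/P₁ = 35.72 L.
Isochoric, so P/T is constant: V₂ = V₁; P₂ = P₁·(T₂/T₁) = 6846 torr.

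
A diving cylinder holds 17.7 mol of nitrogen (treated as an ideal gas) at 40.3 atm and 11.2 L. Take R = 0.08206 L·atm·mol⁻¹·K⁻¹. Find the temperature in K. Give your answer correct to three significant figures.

PV = nRT ⇒ T = PV/(nR) = (40.3 × 11.2) / (17.7 × 0.08206)

T ≈ 311 K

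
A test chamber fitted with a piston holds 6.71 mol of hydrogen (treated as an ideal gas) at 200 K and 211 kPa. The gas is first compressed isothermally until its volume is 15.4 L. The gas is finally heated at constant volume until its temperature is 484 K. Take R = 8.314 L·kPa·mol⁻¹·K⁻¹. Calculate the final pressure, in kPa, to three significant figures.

From PV = nRT: V₁ = nRT₁/P₁ = 52.88 L.
T constant ⇒ Boyle's law P V = const: T₂ = T₁; P₂ = P₁·(V₁/V₂) = 724.5 kPa.
Isochoric, so P/T is constant: V₃ = V₂; P₃ = P₂·(T₃/T₂) = 1753 kPa.

P₃ ≈ 1.75e+03 kPa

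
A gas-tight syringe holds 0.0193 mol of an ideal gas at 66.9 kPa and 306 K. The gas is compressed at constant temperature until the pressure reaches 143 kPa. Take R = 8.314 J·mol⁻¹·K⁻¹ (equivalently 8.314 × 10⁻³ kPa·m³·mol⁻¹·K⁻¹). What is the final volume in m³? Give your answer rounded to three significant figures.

From PV = nRT: V₁ = nRT₁/P₁ = 0.0007339 m³.
T constant ⇒ Boyle's law P V = const: T₂ = T₁; V₂ = V₁·(P₁/P₂) = 0.0003434 m³.

V₂ ≈ 0.000343 m³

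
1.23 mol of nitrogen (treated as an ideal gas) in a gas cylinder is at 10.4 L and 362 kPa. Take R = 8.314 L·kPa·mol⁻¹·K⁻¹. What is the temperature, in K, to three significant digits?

PV = nRT ⇒ T = PV/(nR) = (362 × 10.4) / (1.23 × 8.314)

T ≈ 368 K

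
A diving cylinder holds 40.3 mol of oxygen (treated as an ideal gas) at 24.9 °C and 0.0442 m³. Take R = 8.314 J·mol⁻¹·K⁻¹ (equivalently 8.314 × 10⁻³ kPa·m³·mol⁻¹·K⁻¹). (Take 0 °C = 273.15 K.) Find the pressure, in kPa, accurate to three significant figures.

Convert: T = 298.05 K.
PV = nRT ⇒ P = nRT/V = (40.3 × 8.314 × 10⁻³ × 298.05) / 0.0442

P ≈ 2.26e+03 kPa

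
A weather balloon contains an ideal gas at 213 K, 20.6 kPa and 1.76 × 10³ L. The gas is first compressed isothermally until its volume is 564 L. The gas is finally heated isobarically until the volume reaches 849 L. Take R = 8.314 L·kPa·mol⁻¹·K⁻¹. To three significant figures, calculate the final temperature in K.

T₃ ≈ 321 K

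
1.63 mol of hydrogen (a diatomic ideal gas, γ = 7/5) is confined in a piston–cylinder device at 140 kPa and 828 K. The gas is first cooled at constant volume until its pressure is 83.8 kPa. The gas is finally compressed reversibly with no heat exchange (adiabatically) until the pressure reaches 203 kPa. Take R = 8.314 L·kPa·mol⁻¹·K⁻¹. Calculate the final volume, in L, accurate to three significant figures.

V₃ ≈ 42.6 L

From PV = nRT: V₁ = nRT₁/P₁ = 80.15 L.
V constant ⇒ P ∝ T: V₂ = V₁; T₂ = T₁·(P₂/P₁) = 495.6 K.
Adiabatic (γ = 7/5), T V^(γ−1) and P V^γ constant: T₃ = T₂·(P₃/P₂)^((γ−1)/γ) = 638.2 K; V₃ = V₂·(P₂/P₃)^(1/γ) = 42.60 L.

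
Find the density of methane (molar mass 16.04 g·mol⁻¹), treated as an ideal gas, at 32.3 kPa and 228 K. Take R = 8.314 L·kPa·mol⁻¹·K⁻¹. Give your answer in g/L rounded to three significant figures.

ρ ≈ 0.273 g/L

ρ = PM/(RT) = (32.3 × 16.04) / (8.314 × 228.0)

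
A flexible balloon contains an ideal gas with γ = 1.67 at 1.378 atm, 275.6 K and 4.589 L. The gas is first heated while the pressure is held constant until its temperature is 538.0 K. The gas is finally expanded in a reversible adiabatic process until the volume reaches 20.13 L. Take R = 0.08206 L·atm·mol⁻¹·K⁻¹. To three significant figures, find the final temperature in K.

T₃ ≈ 313 K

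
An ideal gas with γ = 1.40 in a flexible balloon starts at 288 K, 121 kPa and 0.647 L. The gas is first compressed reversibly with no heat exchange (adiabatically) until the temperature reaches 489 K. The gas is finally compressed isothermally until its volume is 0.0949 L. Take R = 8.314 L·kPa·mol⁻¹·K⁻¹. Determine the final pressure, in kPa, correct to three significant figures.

Adiabatic (γ = 1.40), T V^(γ−1) and P V^γ constant: P₂ = P₁·(T₂/T₁)^(γ/(γ−1)) = 771.8 kPa; V₂ = V₁·(T₁/T₂)^(1/(γ−1)) = 0.1722 L.
T constant ⇒ Boyle's law P V = const: T₃ = T₂; P₃ = P₂·(V₂/V₃) = 1401 kPa.

P₃ ≈ 1.40e+03 kPa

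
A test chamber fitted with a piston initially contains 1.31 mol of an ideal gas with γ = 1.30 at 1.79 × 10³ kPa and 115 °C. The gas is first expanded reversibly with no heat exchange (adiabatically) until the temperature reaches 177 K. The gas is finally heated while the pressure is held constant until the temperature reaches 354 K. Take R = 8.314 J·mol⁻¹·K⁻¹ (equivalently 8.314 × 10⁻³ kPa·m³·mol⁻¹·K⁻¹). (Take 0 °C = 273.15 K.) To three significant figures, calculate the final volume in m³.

V₃ ≈ 0.0647 m³

Convert: T₁ = 388.1 K.
From PV = nRT: V₁ = nRT₁/P₁ = 0.002362 m³.
Reversible adiabatic, γ = 1.30: P₂ = P₁·(T₂/T₁)^(γ/(γ−1)) = 59.58 kPa; V₂ = V₁·(T₁/T₂)^(1/(γ−1)) = 0.03236 m³.
Isobaric, so V/T is constant: P₃ = P₂; V₃ = V₂·(T₃/T₂) = 0.06472 m³.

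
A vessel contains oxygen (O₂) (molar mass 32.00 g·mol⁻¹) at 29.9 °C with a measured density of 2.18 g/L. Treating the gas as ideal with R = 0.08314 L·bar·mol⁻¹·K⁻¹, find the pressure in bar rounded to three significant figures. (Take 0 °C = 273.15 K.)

ρ = PM/(RT) ⇒ P = ρRT/M = (2.18 × 0.08314 × 303.0) / 32.00

P ≈ 1.72 bar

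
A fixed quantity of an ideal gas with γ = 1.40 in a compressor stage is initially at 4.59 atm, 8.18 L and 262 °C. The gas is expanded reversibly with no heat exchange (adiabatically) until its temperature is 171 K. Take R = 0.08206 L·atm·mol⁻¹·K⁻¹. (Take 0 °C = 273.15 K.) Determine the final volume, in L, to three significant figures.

Convert: T₁ = 535.1 K.
Adiabatic (γ = 1.40), T V^(γ−1) and P V^γ constant: P₂ = P₁·(T₂/T₁)^(γ/(γ−1)) = 0.08465 atm; V₂ = V₁·(T₁/T₂)^(1/(γ−1)) = 141.7 L.

V₂ ≈ 142 L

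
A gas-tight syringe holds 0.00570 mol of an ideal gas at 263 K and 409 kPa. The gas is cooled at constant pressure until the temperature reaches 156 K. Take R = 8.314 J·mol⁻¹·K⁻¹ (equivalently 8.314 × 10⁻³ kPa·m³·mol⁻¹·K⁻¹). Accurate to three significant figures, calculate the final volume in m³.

From PV = nRT: V₁ = nRT₁/P₁ = 3.047e-05 m³.
P constant ⇒ V ∝ T: P₂ = P₁; V₂ = V₁·(T₂/T₁) = 1.808e-05 m³.

V₂ ≈ 1.81e-05 m³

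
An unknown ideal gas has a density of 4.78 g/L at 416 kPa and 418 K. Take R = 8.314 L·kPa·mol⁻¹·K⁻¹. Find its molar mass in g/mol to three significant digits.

ρ = PM/(RT) ⇒ M = ρRT/P = (4.78 × 8.314 × 418.0) / 416

M ≈ 39.9 g/mol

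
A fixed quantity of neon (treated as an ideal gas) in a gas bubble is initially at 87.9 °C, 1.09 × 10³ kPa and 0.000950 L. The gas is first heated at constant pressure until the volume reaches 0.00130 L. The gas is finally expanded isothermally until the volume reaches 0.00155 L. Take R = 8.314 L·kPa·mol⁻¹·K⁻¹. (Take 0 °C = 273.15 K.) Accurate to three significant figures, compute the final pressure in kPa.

Convert: T₁ = 361.0 K.
Isobaric, so V/T is constant: P₂ = P₁; T₂ = T₁·(V₂/V₁) = 494.1 K.
Isothermal, so P V is constant: T₃ = T₂; P₃ = P₂·(V₂/V₃) = 914.2 kPa.

P₃ ≈ 914 kPa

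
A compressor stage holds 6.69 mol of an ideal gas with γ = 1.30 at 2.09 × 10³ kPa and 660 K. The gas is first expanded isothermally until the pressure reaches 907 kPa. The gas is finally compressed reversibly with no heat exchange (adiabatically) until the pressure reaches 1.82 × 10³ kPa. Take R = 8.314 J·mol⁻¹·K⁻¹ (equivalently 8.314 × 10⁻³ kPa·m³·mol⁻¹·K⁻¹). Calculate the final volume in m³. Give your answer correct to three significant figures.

V₃ ≈ 0.0237 m³

From PV = nRT: V₁ = nRT₁/P₁ = 0.01756 m³.
T constant ⇒ Boyle's law P V = const: T₂ = T₁; V₂ = V₁·(P₁/P₂) = 0.04047 m³.
Adiabatic (γ = 1.30), T V^(γ−1) and P V^γ constant: T₃ = T₂·(P₃/P₂)^((γ−1)/γ) = 775.1 K; V₃ = V₂·(P₂/P₃)^(1/γ) = 0.02369 m³.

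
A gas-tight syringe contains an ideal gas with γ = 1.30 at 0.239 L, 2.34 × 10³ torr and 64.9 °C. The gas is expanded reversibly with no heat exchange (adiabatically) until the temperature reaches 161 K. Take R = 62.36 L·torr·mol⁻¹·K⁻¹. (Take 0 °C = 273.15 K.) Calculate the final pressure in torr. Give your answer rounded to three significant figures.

P₂ ≈ 94.0 torr

Convert: T₁ = 338.0 K.
Adiabatic (γ = 1.30), T V^(γ−1) and P V^γ constant: P₂ = P₁·(T₂/T₁)^(γ/(γ−1)) = 94.02 torr; V₂ = V₁·(T₁/T₂)^(1/(γ−1)) = 2.833 L.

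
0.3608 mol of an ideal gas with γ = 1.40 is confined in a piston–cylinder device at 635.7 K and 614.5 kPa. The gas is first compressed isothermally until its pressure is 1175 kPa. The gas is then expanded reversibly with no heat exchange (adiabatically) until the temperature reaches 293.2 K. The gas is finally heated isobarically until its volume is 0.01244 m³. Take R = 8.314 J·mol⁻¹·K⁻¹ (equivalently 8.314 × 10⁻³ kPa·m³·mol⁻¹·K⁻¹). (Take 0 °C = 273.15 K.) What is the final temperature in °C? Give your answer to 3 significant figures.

T₄ ≈ 51.5 °C

From PV = nRT: V₁ = nRT₁/P₁ = 0.003103 m³.
T constant ⇒ Boyle's law P V = const: T₂ = T₁; V₂ = V₁·(P₁/P₂) = 0.001623 m³.
Reversible adiabatic, γ = 1.40: P₃ = P₂·(T₃/T₂)^(γ/(γ−1)) = 78.29 kPa; V₃ = V₂·(T₂/T₃)^(1/(γ−1)) = 0.01123 m³.
P constant ⇒ V ∝ T: P₄ = P₃; T₄ = T₃·(V₄/V₃) = 324.7 K.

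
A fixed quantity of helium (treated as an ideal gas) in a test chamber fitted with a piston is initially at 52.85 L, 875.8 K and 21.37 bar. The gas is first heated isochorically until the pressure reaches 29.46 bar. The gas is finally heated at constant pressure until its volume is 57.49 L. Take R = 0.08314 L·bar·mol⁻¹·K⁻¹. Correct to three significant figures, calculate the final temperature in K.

T₃ ≈ 1.31e+03 K

Isochoric, so P/T is constant: V₂ = V₁; T₂ = T₁·(P₂/P₁) = 1207 K.
P constant ⇒ V ∝ T: P₃ = P₂; T₃ = T₂·(V₃/V₂) = 1313 K.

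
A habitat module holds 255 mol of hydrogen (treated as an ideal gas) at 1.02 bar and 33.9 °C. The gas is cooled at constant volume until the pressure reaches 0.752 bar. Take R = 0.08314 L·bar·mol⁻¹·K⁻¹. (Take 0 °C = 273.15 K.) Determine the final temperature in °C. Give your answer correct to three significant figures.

Convert: T₁ = 307.0 K.
From PV = nRT: V₁ = nRT₁/P₁ = 6382 L.
Isochoric, so P/T is constant: V₂ = V₁; T₂ = T₁·(P₂/P₁) = 226.4 K.

T₂ ≈ -46.8 °C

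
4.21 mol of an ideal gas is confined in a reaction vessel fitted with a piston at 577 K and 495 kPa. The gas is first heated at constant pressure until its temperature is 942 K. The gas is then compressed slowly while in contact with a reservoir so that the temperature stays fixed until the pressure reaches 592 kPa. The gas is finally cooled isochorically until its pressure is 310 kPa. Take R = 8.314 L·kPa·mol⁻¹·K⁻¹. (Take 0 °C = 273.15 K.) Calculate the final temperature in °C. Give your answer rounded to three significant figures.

T₄ ≈ 220 °C

From PV = nRT: V₁ = nRT₁/P₁ = 40.80 L.
P constant ⇒ V ∝ T: P₂ = P₁; V₂ = V₁·(T₂/T₁) = 66.61 L.
T constant ⇒ Boyle's law P V = const: T₃ = T₂; V₃ = V₂·(P₂/P₃) = 55.70 L.
V constant ⇒ P ∝ T: V₄ = V₃; T₄ = T₃·(P₄/P₃) = 493.3 K.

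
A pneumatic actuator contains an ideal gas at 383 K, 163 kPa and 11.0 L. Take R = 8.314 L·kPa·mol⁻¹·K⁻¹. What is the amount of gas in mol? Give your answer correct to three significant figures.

n ≈ 0.563 mol

PV = nRT ⇒ n = PV/(RT) = (163 × 11.0) / (8.314 × 383)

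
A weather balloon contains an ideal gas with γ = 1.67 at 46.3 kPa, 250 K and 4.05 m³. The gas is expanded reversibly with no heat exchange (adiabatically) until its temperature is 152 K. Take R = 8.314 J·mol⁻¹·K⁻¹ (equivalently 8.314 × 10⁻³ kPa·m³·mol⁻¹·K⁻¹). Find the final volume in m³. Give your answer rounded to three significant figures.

V₂ ≈ 8.51 m³

Adiabatic (γ = 1.67), T V^(γ−1) and P V^γ constant: P₂ = P₁·(T₂/T₁)^(γ/(γ−1)) = 13.40 kPa; V₂ = V₁·(T₁/T₂)^(1/(γ−1)) = 8.511 m³.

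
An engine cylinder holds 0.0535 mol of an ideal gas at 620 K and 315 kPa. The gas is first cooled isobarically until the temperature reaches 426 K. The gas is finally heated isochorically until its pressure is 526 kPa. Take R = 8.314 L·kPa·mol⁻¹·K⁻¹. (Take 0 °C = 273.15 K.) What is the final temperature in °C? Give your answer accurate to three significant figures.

From PV = nRT: V₁ = nRT₁/P₁ = 0.8755 L.
Isobaric, so V/T is constant: P₂ = P₁; V₂ = V₁·(T₂/T₁) = 0.6015 L.
V constant ⇒ P ∝ T: V₃ = V₂; T₃ = T₂·(P₃/P₂) = 711.4 K.

T₃ ≈ 438 °C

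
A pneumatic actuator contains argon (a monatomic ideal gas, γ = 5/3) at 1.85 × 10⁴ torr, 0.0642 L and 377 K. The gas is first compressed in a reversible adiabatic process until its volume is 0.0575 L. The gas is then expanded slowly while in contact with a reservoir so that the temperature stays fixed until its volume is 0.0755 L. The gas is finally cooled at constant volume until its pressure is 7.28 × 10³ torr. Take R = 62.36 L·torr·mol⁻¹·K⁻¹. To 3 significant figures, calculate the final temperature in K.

T₄ ≈ 174 K

Reversible adiabatic, γ = 5/3: T₂ = T₁·(V₁/V₂)^(γ−1) = 405.7 K; P₂ = P₁·(V₁/V₂)^γ = 2.223e+04 torr.
Isothermal, so P V is constant: T₃ = T₂; P₃ = P₂·(V₂/V₃) = 1.693e+04 torr.
V constant ⇒ P ∝ T: V₄ = V₃; T₄ = T₃·(P₄/P₃) = 174.5 K.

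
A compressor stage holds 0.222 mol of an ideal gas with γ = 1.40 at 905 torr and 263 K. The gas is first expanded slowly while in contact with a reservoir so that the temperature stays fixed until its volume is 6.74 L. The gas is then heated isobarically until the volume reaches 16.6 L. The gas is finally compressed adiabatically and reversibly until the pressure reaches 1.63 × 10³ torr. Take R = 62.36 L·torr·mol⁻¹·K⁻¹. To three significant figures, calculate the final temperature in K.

T₄ ≈ 888 K

From PV = nRT: V₁ = nRT₁/P₁ = 4.023 L.
T constant ⇒ Boyle's law P V = const: T₂ = T₁; P₂ = P₁·(V₁/V₂) = 540.2 torr.
Isobaric, so V/T is constant: P₃ = P₂; T₃ = T₂·(V₃/V₂) = 647.7 K.
Adiabatic (γ = 1.40), T V^(γ−1) and P V^γ constant: T₄ = T₃·(P₄/P₃)^((γ−1)/γ) = 888.1 K; V₄ = V₃·(P₃/P₄)^(1/γ) = 7.542 L.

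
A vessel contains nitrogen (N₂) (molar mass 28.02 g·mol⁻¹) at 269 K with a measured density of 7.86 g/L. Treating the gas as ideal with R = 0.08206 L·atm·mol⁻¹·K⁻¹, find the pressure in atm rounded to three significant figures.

P ≈ 6.19 atm

ρ = PM/(RT) ⇒ P = ρRT/M = (7.86 × 0.08206 × 269.0) / 28.02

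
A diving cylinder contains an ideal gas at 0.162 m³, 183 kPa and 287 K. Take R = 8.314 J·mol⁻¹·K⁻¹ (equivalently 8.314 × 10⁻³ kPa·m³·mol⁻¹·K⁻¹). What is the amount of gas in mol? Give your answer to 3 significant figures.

n ≈ 12.4 mol

PV = nRT ⇒ n = PV/(RT) = (183 × 0.162) / (8.314 × 10⁻³ × 287)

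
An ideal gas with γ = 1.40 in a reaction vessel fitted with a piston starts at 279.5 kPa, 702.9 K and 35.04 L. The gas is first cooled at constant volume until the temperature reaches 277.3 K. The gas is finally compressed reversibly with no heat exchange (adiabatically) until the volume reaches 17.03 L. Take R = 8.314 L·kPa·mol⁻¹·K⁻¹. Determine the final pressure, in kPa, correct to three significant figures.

V constant ⇒ P ∝ T: V₂ = V₁; P₂ = P₁·(T₂/T₁) = 110.3 kPa.
Reversible adiabatic, γ = 1.40: T₃ = T₂·(V₂/V₃)^(γ−1) = 370.1 K; P₃ = P₂·(V₂/V₃)^γ = 302.8 kPa.

P₃ ≈ 303 kPa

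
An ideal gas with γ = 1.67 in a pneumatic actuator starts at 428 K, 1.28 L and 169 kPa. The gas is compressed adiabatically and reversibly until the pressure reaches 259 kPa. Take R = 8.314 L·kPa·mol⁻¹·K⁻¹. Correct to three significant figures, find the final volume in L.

Adiabatic (γ = 1.67), T V^(γ−1) and P V^γ constant: T₂ = T₁·(P₂/P₁)^((γ−1)/γ) = 508.0 K; V₂ = V₁·(P₁/P₂)^(1/γ) = 0.9913 L.

V₂ ≈ 0.991 L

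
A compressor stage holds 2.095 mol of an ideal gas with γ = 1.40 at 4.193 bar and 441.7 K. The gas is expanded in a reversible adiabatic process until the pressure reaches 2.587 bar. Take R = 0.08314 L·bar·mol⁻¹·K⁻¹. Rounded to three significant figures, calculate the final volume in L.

From PV = nRT: V₁ = nRT₁/P₁ = 18.35 L.
Adiabatic (γ = 1.40), T V^(γ−1) and P V^γ constant: T₂ = T₁·(P₂/P₁)^((γ−1)/γ) = 384.8 K; V₂ = V₁·(P₁/P₂)^(1/γ) = 25.91 L.

V₂ ≈ 25.9 L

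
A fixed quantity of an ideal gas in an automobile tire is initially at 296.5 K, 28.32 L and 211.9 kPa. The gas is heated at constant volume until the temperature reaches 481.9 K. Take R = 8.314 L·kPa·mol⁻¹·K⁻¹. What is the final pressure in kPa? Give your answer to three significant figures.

P₂ ≈ 344 kPa

Isochoric, so P/T is constant: V₂ = V₁; P₂ = P₁·(T₂/T₁) = 344.4 kPa.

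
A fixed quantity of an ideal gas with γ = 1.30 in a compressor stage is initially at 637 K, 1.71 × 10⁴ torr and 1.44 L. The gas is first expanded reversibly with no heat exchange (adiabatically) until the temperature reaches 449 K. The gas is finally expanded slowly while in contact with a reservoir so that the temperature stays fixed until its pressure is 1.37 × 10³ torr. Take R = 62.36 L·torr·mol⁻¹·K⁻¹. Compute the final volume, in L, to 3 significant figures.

V₃ ≈ 12.7 L

Adiabatic (γ = 1.30), T V^(γ−1) and P V^γ constant: P₂ = P₁·(T₂/T₁)^(γ/(γ−1)) = 3757 torr; V₂ = V₁·(T₁/T₂)^(1/(γ−1)) = 4.620 L.
Isothermal, so P V is constant: T₃ = T₂; V₃ = V₂·(P₂/P₃) = 12.67 L.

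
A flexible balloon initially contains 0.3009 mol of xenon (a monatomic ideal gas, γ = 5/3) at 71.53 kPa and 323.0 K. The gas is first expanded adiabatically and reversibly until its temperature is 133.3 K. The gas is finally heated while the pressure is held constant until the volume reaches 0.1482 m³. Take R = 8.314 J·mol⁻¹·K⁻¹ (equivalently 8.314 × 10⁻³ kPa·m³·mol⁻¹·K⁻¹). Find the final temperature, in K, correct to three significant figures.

From PV = nRT: V₁ = nRT₁/P₁ = 0.01130 m³.
Reversible adiabatic, γ = 5/3: P₂ = P₁·(T₂/T₁)^(γ/(γ−1)) = 7.826 kPa; V₂ = V₁·(T₁/T₂)^(1/(γ−1)) = 0.04261 m³.
P constant ⇒ V ∝ T: P₃ = P₂; T₃ = T₂·(V₃/V₂) = 463.6 K.

T₃ ≈ 464 K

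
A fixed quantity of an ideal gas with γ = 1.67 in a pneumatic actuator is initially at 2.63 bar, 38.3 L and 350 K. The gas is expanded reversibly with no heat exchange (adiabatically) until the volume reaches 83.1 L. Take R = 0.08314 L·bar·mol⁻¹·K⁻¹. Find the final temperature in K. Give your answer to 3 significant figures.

T₂ ≈ 208 K

Adiabatic (γ = 1.67), T V^(γ−1) and P V^γ constant: T₂ = T₁·(V₁/V₂)^(γ−1) = 208.3 K; P₂ = P₁·(V₁/V₂)^γ = 0.7214 bar.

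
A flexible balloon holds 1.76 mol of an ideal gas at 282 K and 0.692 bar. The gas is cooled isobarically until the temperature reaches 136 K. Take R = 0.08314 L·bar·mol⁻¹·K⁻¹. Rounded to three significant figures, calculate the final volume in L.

From PV = nRT: V₁ = nRT₁/P₁ = 59.63 L.
P constant ⇒ V ∝ T: P₂ = P₁; V₂ = V₁·(T₂/T₁) = 28.76 L.

V₂ ≈ 28.8 L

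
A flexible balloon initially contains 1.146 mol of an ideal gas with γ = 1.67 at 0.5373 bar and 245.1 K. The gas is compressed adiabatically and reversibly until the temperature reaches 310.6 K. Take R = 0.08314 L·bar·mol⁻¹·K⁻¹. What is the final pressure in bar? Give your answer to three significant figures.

From PV = nRT: V₁ = nRT₁/P₁ = 43.46 L.
Adiabatic (γ = 1.67), T V^(γ−1) and P V^γ constant: P₂ = P₁·(T₂/T₁)^(γ/(γ−1)) = 0.9696 bar; V₂ = V₁·(T₁/T₂)^(1/(γ−1)) = 30.52 L.

P₂ ≈ 0.970 bar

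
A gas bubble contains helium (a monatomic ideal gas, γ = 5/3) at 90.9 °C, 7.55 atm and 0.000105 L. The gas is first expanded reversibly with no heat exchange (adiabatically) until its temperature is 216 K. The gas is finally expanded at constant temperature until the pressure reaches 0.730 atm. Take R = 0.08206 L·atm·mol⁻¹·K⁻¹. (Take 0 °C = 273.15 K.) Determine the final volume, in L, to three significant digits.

Convert: T₁ = 364.0 K.
Reversible adiabatic, γ = 5/3: P₂ = P₁·(T₂/T₁)^(γ/(γ−1)) = 2.047 atm; V₂ = V₁·(T₁/T₂)^(1/(γ−1)) = 0.0002297 L.
T constant ⇒ Boyle's law P V = const: T₃ = T₂; V₃ = V₂·(P₂/P₃) = 0.0006443 L.

V₃ ≈ 0.000644 L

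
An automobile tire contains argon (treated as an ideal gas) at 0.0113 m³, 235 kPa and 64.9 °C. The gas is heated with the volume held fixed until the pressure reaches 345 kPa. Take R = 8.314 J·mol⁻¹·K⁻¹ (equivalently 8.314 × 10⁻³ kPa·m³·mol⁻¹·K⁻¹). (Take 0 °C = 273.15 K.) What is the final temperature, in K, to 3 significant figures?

Convert: T₁ = 338.0 K.
V constant ⇒ P ∝ T: V₂ = V₁; T₂ = T₁·(P₂/P₁) = 496.3 K.

T₂ ≈ 496 K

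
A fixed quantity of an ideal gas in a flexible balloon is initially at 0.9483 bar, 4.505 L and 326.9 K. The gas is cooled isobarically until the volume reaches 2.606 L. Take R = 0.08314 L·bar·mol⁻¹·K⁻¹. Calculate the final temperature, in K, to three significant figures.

Isobaric, so V/T is constant: P₂ = P₁; T₂ = T₁·(V₂/V₁) = 189.1 K.

T₂ ≈ 189 K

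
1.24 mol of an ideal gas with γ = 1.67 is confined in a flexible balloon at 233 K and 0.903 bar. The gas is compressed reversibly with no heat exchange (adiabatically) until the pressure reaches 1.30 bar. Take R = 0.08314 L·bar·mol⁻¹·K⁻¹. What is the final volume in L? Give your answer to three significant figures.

V₂ ≈ 21.4 L

From PV = nRT: V₁ = nRT₁/P₁ = 26.60 L.
Adiabatic (γ = 1.67), T V^(γ−1) and P V^γ constant: T₂ = T₁·(P₂/P₁)^((γ−1)/γ) = 269.7 K; V₂ = V₁·(P₁/P₂)^(1/γ) = 21.39 L.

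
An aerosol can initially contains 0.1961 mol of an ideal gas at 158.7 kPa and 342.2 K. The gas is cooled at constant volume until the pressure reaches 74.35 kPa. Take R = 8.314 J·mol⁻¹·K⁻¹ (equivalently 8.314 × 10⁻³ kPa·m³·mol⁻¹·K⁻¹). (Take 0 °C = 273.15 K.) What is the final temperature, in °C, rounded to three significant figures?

T₂ ≈ -113 °C

From PV = nRT: V₁ = nRT₁/P₁ = 0.003516 m³.
Isochoric, so P/T is constant: V₂ = V₁; T₂ = T₁·(P₂/P₁) = 160.3 K.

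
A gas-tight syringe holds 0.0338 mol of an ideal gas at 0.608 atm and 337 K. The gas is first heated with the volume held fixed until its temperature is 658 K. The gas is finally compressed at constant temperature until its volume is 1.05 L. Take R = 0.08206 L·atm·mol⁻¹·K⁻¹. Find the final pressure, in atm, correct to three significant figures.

P₃ ≈ 1.74 atm

From PV = nRT: V₁ = nRT₁/P₁ = 1.537 L.
Isochoric, so P/T is constant: V₂ = V₁; P₂ = P₁·(T₂/T₁) = 1.187 atm.
Isothermal, so P V is constant: T₃ = T₂; P₃ = P₂·(V₂/V₃) = 1.738 atm.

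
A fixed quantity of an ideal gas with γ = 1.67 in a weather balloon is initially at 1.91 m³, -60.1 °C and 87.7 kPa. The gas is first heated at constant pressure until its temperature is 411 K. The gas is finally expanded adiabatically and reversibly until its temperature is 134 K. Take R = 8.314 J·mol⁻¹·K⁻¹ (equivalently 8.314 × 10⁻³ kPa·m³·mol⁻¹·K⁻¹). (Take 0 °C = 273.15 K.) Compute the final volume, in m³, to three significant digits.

V₃ ≈ 19.6 m³

Convert: T₁ = 213.0 K.
P constant ⇒ V ∝ T: P₂ = P₁; V₂ = V₁·(T₂/T₁) = 3.685 m³.
Adiabatic (γ = 1.67), T V^(γ−1) and P V^γ constant: P₃ = P₂·(T₃/T₂)^(γ/(γ−1)) = 5.368 kPa; V₃ = V₂·(T₂/T₃)^(1/(γ−1)) = 19.63 m³.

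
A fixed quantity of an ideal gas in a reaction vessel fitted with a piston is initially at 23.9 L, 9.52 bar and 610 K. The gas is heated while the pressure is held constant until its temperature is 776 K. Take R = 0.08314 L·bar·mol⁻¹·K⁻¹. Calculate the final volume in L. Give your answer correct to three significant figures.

V₂ ≈ 30.4 L

Isobaric, so V/T is constant: P₂ = P₁; V₂ = V₁·(T₂/T₁) = 30.40 L.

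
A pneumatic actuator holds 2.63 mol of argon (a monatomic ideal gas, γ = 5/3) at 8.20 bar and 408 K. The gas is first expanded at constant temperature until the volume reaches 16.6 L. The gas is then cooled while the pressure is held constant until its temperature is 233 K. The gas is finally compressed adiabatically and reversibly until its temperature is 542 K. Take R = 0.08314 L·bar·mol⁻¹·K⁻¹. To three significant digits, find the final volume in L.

From PV = nRT: V₁ = nRT₁/P₁ = 10.88 L.
Isothermal, so P V is constant: T₂ = T₁; P₂ = P₁·(V₁/V₂) = 5.374 bar.
Isobaric, so V/T is constant: P₃ = P₂; V₃ = V₂·(T₃/T₂) = 9.480 L.
Adiabatic (γ = 5/3), T V^(γ−1) and P V^γ constant: P₄ = P₃·(T₄/T₃)^(γ/(γ−1)) = 44.35 bar; V₄ = V₃·(T₃/T₄)^(1/(γ−1)) = 2.672 L.

V₄ ≈ 2.67 L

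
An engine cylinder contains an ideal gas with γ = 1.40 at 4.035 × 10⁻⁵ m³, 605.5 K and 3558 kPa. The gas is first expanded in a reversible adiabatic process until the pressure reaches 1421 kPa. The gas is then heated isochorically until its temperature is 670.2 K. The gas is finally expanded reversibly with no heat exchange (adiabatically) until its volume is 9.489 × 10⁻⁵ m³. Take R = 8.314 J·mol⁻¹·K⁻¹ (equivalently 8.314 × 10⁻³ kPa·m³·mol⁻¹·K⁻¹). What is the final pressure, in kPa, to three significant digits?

P₄ ≈ 1.55e+03 kPa

Adiabatic (γ = 1.40), T V^(γ−1) and P V^γ constant: T₂ = T₁·(P₂/P₁)^((γ−1)/γ) = 465.8 K; V₂ = V₁·(P₁/P₂)^(1/γ) = 7.773e-05 m³.
V constant ⇒ P ∝ T: V₃ = V₂; P₃ = P₂·(T₃/T₂) = 2044 kPa.
Reversible adiabatic, γ = 1.40: T₄ = T₃·(V₃/V₄)^(γ−1) = 618.8 K; P₄ = P₃·(V₃/V₄)^γ = 1546 kPa.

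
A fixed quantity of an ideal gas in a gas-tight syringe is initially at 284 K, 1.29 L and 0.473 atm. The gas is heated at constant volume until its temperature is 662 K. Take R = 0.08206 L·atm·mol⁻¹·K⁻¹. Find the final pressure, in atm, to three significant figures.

Isochoric, so P/T is constant: V₂ = V₁; P₂ = P₁·(T₂/T₁) = 1.103 atm.

P₂ ≈ 1.10 atm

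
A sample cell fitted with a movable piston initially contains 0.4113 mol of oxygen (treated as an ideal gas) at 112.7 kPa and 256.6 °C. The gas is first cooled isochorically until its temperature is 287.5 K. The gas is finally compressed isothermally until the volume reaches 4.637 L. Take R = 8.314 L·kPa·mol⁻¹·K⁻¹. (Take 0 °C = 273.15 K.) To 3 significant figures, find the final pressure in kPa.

Convert: T₁ = 529.8 K.
From PV = nRT: V₁ = nRT₁/P₁ = 16.07 L.
V constant ⇒ P ∝ T: V₂ = V₁; P₂ = P₁·(T₂/T₁) = 61.16 kPa.
Isothermal, so P V is constant: T₃ = T₂; P₃ = P₂·(V₂/V₃) = 212.0 kPa.

P₃ ≈ 212 kPa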